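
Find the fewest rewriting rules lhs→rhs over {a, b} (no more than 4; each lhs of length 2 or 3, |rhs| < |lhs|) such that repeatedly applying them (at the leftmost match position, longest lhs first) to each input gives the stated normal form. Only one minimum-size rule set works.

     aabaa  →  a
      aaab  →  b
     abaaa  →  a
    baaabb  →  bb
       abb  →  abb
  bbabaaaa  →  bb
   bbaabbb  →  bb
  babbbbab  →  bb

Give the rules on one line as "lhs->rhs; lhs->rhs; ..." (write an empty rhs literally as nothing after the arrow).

aaa->; aba->aa; ba->b; bbb->bb

  | aabaa => aaaa => a
  | aaab => b
  | abaaa => aaaa => a
  | baaabb => baabb => babb => bbb => bb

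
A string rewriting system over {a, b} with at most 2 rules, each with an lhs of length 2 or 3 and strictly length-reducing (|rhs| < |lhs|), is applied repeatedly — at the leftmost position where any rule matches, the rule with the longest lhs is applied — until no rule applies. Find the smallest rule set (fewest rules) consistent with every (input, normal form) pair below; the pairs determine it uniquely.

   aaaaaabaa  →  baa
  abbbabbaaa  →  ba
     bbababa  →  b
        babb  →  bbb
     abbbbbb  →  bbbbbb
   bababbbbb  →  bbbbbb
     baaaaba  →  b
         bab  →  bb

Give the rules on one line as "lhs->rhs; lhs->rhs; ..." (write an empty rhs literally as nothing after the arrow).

  | aaaaaabaa => aaaaabaa => aaaabaa => aaabaa => aabaa => abaa => baa
  | abbbabbaaa => bbbabbaaa => babbbaaa => bbbbaaa => bbabaa => abbaa => bbaa => aba => ba
  | bbababa => abbaba => bbaba => abba => bba => ab => b
  | babb => bbb

ab->b; bba->ab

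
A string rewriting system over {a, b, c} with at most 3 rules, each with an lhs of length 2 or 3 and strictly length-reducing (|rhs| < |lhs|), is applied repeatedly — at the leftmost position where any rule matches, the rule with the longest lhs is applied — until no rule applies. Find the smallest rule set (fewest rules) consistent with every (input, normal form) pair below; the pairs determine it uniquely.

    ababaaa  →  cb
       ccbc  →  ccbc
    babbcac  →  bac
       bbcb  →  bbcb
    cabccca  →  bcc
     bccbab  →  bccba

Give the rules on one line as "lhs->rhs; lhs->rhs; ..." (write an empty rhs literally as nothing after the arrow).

  | ababaaa => aabaaa => cbaaa => cbca => cb
  | ccbc
  | babbcac => babcac => bacac => bac
  | bbcb

aa->c; ab->a; ca->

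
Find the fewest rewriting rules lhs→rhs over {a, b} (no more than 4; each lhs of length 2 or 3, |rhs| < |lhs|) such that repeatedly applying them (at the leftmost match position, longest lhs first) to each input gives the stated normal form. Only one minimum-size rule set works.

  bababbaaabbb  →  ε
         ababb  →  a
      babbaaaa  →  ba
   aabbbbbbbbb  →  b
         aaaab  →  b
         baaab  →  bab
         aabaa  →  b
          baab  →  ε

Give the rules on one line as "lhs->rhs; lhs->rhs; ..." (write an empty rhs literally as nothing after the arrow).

  | bababbaaabbb => babbaaabbb => baaaabbb => baabbb => bbbb => bb => ε
  | ababb => abb => a
  | babbaaaa => baaaaa => baaa => ba
  | aabbbbbbbbb => bbbbbbbbb => bbbbbbb => bbbbb => bbb => b

aa->; aba->a; bb->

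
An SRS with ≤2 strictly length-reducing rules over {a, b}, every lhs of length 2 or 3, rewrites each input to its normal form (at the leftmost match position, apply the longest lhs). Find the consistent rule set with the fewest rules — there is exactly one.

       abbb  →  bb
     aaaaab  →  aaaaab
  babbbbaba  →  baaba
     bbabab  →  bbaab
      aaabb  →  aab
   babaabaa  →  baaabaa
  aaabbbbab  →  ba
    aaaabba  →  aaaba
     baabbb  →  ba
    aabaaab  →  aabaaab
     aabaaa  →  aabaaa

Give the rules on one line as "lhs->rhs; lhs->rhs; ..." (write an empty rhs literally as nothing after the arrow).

abb->b; bab->ba

  | abbb => bb
  | aaaaab
  | babbbbaba => babbbaba => babbaba => bababa => baaba
  | bbabab => bbaab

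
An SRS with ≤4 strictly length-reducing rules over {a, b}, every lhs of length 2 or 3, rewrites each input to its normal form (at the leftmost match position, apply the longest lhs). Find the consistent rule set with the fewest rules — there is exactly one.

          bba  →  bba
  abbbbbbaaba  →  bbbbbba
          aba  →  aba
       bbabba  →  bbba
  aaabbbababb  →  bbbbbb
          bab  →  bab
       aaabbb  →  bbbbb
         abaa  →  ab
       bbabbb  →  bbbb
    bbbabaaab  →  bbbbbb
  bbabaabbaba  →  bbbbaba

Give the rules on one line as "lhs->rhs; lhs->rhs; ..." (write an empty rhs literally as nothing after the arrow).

aa->; aaa->bb; abb->b

  | bba
  | abbbbbbaaba => bbbbbaaba => bbbbbba
  | aba
  | bbabba => bbba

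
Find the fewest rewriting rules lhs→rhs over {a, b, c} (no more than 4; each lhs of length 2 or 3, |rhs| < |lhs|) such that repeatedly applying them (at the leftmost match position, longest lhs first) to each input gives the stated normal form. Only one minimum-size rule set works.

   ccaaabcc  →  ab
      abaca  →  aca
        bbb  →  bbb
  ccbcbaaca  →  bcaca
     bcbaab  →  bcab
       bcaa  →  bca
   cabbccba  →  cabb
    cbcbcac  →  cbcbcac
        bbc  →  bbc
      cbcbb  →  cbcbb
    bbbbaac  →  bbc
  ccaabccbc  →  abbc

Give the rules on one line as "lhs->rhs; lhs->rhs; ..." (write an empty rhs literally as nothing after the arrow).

aa->a; ba->; cc->

  | ccaaabcc => aaabcc => aabcc => abcc => ab
  | abaca => aca
  | bbb
  | ccbcbaaca => bcbaaca => bcaca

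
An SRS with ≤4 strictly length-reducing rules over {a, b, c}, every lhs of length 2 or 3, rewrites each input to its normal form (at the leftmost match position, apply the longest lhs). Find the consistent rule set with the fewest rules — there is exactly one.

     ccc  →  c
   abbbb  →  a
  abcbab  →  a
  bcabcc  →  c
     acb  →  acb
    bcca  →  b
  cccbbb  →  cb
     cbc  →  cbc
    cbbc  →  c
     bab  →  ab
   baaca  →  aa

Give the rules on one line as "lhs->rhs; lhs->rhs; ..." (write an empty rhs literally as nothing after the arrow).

  | ccc => cc => c
  | abbbb => abb => a
  | abcbab => abcab => abb => a
  | bcabcc => bbcc => cc => c

ba->a; bb->; ca->; cc->c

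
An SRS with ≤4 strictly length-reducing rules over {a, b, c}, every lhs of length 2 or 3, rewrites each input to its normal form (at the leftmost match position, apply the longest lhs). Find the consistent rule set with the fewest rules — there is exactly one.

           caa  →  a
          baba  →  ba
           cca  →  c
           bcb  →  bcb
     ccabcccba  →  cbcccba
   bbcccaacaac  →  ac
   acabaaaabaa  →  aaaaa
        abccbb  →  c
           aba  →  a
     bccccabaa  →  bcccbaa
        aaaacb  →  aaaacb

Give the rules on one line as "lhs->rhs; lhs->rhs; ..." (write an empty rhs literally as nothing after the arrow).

  | caa => a
  | baba => ba
  | cca => c
  | bcb

ab->; bb->a; ca->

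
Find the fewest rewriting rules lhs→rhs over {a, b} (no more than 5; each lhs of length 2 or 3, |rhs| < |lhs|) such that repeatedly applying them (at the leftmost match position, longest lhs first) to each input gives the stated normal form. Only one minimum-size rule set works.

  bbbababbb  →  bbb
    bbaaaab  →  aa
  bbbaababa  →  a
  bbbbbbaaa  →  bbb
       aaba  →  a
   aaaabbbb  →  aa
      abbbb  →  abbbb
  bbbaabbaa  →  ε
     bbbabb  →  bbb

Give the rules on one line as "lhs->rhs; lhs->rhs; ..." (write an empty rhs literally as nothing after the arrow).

  | bbbababbb => bbabbb => bbb
  | bbaaaab => baaab => aab => aa
  | bbbaababa => bbababa => baba => a
  | bbbbbbaaa => bbbbbaa => bbbba => bbb

aaa->a; aab->aa; ba->; bab->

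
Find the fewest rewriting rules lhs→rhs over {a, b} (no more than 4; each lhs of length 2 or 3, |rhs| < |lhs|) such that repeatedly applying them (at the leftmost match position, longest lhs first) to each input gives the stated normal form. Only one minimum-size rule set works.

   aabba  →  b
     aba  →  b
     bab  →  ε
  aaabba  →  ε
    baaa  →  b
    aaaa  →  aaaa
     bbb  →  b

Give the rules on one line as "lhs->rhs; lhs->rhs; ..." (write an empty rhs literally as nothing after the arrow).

  | aabba => aba => b
  | aba => b
  | bab => bb => ε
  | aaabba => aaba => ab => ε

ab->; aba->b; ba->b; bb->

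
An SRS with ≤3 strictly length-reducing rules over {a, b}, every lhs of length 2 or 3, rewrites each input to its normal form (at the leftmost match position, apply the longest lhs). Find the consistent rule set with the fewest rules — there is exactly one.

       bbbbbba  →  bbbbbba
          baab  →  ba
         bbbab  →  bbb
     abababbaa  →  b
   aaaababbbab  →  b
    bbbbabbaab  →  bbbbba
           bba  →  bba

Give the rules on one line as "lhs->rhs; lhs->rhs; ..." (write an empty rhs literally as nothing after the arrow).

aa->; aab->a; ab->

  | bbbbbba
  | baab => ba
  | bbbab => bbb
  | abababbaa => ababbaa => abbaa => baa => b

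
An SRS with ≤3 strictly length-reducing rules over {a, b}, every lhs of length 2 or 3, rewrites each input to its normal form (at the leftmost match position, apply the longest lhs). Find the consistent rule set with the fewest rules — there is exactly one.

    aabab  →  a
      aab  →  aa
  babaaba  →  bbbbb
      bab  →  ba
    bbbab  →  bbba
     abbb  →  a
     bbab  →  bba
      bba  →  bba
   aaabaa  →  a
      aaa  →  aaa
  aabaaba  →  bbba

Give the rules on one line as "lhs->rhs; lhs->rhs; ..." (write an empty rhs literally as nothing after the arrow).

  | aabab => abbb => abb => ab => a
  | aab => aa
  | babaaba => bbbaba => bbbbb
  | bab => ba

ab->a; aba->bb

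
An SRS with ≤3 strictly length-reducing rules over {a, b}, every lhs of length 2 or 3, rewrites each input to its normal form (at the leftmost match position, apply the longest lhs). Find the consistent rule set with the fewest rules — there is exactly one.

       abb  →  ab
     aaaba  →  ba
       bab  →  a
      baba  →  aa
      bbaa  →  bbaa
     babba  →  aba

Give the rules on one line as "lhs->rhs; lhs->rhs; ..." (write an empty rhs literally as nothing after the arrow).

aaa->; abb->ab; bab->a

  | abb => ab
  | aaaba => ba
  | bab => a
  | baba => aa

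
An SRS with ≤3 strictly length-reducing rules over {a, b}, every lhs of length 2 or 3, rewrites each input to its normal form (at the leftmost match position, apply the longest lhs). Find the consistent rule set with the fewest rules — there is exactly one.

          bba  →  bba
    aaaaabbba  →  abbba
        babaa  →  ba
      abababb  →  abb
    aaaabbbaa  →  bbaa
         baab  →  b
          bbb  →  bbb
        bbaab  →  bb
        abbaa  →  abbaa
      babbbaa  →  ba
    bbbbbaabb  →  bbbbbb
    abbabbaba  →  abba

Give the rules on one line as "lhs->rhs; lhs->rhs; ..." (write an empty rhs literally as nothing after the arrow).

  | bba
  | aaaaabbba => aaabbba => abbba
  | babaa => baaa => ba
  | abababb => abaabb => abb

aaa->a; aab->; bab->ba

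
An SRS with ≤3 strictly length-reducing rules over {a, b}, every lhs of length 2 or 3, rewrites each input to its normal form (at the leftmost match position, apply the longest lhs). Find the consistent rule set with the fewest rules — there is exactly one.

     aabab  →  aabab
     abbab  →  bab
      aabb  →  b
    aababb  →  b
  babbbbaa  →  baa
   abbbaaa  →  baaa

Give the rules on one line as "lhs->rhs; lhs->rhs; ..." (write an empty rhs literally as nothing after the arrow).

  | aabab
  | abbab => bbab => bab
  | aabb => abb => bb => b
  | aababb => aabbb => abbb => bbb => bb => b

abb->bb; bb->b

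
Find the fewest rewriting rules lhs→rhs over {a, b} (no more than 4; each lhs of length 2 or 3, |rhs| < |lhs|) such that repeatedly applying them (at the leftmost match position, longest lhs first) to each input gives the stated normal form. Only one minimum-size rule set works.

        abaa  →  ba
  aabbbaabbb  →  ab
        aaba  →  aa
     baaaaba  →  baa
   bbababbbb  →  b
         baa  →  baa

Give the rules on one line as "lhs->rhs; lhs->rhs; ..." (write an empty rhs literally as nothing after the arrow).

aaa->a; aab->a; aba->b; bb->

  | abaa => ba
  | aabbbaabbb => abbaabbb => aaabbb => abbb => ab
  | aaba => aa
  | baaaaba => baaba => baa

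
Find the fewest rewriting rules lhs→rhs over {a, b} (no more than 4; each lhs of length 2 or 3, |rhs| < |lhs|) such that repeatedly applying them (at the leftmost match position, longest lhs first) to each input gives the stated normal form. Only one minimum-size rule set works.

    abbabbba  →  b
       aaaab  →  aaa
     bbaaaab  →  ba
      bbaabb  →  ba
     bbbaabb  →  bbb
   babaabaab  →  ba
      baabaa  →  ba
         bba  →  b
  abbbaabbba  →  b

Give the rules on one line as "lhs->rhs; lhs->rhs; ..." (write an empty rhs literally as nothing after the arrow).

ab->; baa->b; bab->ba; bba->b

  | abbabbba => babbba => babba => baba => baa => b
  | aaaab => aaa
  | bbaaaab => baaab => bab => ba
  | bbaabb => babb => bab => ba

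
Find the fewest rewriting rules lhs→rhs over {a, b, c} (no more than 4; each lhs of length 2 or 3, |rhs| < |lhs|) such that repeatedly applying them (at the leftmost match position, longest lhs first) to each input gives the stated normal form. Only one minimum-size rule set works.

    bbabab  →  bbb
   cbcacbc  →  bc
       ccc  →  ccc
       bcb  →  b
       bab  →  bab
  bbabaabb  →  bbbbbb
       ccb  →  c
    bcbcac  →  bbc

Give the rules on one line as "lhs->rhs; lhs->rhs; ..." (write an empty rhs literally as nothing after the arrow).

aba->bc; ca->b; cb->

  | bbabab => bbbcb => bbb
  | cbcacbc => cacbc => bcbc => bc
  | ccc
  | bcb => b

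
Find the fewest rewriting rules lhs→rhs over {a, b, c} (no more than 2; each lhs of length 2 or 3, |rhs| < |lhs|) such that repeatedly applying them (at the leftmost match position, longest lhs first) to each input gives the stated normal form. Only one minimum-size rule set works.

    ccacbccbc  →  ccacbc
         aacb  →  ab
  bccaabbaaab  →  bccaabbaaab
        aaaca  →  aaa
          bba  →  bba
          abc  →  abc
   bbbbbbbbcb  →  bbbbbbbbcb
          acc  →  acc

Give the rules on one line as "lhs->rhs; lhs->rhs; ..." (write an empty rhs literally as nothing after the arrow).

  | ccacbccbc => ccacbc
  | aacb => ab
  | bccaabbaaab
  | aaaca => aaa

aac->a; ccb->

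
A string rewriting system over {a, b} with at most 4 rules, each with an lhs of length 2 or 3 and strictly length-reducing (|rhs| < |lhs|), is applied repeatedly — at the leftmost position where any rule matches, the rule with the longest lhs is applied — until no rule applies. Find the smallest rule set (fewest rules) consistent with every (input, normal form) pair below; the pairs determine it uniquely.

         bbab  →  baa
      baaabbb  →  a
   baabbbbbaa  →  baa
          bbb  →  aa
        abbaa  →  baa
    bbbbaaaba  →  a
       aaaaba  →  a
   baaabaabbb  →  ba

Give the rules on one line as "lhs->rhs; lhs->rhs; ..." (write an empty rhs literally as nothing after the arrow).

aaa->; ab->; bab->aa; bbb->aa

  | bbab => baa
  | baaabbb => bbbb => aab => a
  | baabbbbbaa => babbbbaa => aabbbaa => abbaa => baa
  | bbb => aa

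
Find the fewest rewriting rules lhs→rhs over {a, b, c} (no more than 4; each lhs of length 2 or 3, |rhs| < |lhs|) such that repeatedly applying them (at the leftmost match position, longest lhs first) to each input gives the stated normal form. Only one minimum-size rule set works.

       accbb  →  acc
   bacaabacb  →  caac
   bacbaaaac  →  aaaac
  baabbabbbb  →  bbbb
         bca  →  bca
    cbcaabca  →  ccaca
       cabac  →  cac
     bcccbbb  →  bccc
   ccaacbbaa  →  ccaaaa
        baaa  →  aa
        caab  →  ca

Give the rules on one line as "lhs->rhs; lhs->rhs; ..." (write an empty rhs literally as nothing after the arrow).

  | accbb => accb => acc
  | bacaabacb => caabacb => caacb => caac
  | bacbaaaac => cbaaaac => aaaac
  | baabbabbbb => abbabbbb => babbbb => bbbb

ab->; ba->; cb->c; cba->a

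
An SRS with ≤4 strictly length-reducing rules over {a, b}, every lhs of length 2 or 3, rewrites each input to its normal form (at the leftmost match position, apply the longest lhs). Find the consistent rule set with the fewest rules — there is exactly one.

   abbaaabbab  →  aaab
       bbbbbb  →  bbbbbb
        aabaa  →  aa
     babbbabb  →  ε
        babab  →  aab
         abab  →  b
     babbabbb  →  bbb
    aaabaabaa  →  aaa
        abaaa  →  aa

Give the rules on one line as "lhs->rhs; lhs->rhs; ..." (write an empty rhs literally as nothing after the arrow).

  | abbaaabbab => aaabbab => aaab
  | bbbbbb
  | aabaa => aa
  | babbbabb => abbabb => abb => ε

aba->; abb->; bab->a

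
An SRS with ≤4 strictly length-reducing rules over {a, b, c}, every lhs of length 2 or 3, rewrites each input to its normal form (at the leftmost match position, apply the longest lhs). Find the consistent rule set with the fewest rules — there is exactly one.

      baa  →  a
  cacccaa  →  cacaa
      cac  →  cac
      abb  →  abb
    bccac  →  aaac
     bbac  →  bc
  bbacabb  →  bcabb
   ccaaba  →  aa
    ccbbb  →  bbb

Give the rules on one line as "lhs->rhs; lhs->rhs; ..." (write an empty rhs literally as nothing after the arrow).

  | baa => a
  | cacccaa => cacaa
  | cac
  | abb

ba->; bcc->aa; cc->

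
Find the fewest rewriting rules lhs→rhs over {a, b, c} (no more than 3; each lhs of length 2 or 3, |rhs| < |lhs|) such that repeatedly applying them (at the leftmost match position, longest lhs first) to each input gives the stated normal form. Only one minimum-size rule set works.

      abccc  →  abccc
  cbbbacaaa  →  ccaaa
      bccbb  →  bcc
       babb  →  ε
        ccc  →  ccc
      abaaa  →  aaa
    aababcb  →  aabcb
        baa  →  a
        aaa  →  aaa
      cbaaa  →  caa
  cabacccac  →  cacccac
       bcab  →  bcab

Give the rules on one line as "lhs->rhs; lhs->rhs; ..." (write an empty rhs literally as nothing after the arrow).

  | abccc
  | cbbbacaaa => cbacaaa => ccaaa
  | bccbb => bcc
  | babb => bb => ε

ba->; bb->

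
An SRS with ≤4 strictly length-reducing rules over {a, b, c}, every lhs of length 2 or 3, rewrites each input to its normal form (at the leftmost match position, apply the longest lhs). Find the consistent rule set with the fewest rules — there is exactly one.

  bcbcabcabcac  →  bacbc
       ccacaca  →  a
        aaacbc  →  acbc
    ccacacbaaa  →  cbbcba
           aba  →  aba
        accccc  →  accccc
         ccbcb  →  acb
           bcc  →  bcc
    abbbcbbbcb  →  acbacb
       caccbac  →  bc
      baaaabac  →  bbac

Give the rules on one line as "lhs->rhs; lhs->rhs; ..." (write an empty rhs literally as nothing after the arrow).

  | bcbcabcabcac => bcbbbcabcac => bccbcabcac => bacabcac => babbcac => babbbc => bacbc
  | ccacaca => cbcaca => cbbca => cbbb => ccb => a
  | aaacbc => acbc
  | ccacacbaaa => cbcacbaaa => cbbcbaaa => cbbcba

aa->; bbb->cb; ca->b; ccb->a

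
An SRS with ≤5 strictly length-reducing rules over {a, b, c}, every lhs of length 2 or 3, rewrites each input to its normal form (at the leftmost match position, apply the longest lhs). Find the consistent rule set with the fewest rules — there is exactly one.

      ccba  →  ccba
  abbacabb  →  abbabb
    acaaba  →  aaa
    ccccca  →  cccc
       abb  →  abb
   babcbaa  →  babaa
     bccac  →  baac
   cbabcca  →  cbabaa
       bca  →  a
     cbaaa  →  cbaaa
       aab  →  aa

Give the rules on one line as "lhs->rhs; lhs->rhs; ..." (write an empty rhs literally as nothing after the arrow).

  | ccba
  | abbacabb => abbabb
  | acaaba => aaba => aaa
  | ccccca => cccc

aab->aa; bc->; bcc->ba; ca->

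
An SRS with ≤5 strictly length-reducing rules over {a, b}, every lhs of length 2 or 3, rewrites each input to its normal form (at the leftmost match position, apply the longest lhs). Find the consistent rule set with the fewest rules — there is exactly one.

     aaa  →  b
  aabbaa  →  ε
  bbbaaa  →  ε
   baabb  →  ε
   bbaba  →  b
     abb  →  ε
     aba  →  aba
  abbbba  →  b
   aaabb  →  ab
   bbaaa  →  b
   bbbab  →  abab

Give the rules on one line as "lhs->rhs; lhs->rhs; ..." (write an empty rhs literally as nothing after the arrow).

aa->b; aaa->aa; abb->; bb->a

  | aaa => aa => b
  | aabbaa => bbbaa => abaa => abb => ε
  | bbbaaa => abaaa => abaa => abb => ε
  | baabb => bbbb => abb => ε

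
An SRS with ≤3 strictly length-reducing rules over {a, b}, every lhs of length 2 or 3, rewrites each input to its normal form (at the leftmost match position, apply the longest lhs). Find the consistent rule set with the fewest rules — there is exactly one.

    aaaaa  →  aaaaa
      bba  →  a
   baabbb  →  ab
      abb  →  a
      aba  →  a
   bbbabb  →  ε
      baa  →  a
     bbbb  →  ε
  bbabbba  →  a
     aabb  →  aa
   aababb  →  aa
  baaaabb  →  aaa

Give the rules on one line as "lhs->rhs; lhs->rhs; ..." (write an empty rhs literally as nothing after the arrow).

ba->; bb->

  | aaaaa
  | bba => a
  | baabbb => abbb => ab
  | abb => a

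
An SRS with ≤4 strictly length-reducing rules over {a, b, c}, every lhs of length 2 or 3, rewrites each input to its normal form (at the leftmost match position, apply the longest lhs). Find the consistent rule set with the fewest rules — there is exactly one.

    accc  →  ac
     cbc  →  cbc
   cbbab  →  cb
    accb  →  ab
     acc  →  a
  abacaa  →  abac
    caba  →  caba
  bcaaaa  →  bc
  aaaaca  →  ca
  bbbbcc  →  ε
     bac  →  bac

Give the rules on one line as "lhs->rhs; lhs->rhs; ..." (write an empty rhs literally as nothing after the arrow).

  | accc => ac
  | cbc
  | cbbab => caab => cb
  | accb => ab

aa->; bb->a; cc->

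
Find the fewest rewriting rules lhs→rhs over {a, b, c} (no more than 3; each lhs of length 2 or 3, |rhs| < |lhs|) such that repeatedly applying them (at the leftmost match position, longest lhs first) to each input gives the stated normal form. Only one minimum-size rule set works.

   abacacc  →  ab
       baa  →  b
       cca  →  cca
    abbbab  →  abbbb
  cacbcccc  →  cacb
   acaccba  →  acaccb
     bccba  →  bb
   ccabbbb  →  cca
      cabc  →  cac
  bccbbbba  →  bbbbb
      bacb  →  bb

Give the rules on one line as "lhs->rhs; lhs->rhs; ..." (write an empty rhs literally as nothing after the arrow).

ba->b; bc->b; cab->ca

  | abacacc => abcacc => abacc => abcc => abc => ab
  | baa => ba => b
  | cca
  | abbbab => abbbb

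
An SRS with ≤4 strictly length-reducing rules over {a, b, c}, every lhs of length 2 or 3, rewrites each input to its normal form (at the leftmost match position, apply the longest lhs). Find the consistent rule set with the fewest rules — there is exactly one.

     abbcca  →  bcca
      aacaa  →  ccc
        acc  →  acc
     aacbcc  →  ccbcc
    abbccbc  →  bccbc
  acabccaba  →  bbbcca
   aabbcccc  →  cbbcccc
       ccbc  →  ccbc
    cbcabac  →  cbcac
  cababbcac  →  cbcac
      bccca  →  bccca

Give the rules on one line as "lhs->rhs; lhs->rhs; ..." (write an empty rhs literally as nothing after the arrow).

  | abbcca => bcca
  | aacaa => ccaa => ccc
  | acc
  | aacbcc => ccbcc

aa->c; ab->; aca->bb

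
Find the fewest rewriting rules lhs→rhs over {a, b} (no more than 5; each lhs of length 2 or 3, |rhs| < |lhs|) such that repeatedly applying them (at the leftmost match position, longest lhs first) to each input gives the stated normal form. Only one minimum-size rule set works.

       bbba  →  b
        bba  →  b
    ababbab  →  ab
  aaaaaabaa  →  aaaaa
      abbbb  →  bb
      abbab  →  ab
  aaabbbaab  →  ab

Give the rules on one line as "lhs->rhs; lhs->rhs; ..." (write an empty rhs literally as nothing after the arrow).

abb->; ba->; baa->bb; bbb->bb

  | bbba => bba => b
  | bba => b
  | ababbab => abbab => ab
  | aaaaaabaa => aaaaaabb => aaaaa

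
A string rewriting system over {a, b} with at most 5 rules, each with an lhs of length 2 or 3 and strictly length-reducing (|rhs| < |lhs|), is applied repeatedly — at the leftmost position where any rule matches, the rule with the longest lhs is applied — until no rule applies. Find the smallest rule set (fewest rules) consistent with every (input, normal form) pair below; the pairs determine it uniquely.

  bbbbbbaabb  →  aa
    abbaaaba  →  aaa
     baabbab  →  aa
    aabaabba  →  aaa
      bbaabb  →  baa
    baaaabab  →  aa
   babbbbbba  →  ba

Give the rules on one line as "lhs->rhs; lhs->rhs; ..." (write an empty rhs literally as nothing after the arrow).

  | bbbbbbaabb => abbbbaabb => bbbaabb => abaabb => baabb => bab => aa
  | abbaaaba => baaaba => baaba => baba => aaa
  | baabbab => babab => aaab => aa
  | aabaabba => abaabba => baabba => baba => aaa

ab->; aba->ba; bab->aa; bbb->ab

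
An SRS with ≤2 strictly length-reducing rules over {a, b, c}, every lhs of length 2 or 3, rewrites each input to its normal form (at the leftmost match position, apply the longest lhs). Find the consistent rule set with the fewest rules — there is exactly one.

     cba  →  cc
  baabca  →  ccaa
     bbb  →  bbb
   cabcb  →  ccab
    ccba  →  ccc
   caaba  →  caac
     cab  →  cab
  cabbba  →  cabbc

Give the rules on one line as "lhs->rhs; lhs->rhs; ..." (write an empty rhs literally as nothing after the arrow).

  | cba => cc
  | baabca => cabca => ccaa
  | bbb
  | cabcb => ccab

abc->ca; ba->c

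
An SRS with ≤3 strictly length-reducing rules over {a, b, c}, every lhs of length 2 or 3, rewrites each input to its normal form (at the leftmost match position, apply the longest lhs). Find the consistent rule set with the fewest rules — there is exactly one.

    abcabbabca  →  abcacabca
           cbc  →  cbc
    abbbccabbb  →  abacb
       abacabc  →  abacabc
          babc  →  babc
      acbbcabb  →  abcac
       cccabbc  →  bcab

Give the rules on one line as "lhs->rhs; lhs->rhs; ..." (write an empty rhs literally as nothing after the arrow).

bb->c; cc->b

  | abcabbabca => abcacabca
  | cbc
  | abbbccabbb => acbccabbb => acbbabbb => accabbb => ababbb => abacb
  | abacabc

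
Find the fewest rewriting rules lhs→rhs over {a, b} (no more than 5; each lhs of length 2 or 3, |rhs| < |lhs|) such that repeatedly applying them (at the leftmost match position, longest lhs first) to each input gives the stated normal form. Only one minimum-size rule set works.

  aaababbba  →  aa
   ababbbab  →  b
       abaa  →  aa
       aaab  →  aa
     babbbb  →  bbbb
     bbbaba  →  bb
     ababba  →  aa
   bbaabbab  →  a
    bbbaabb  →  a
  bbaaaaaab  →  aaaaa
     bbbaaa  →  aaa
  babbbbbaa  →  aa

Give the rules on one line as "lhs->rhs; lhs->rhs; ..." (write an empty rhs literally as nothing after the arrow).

  | aaababbba => aaabbba => aababa => aaba => aa
  | ababbbab => abbbab => babab => bab => b
  | abaa => aa
  | aaab => aa

ab->; abb->ba; ba->; baa->aa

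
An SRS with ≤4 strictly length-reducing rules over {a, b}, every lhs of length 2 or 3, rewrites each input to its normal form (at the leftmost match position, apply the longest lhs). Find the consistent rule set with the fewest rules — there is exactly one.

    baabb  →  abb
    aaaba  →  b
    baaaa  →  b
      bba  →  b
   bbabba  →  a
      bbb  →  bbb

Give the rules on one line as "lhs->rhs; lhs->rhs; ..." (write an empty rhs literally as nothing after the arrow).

  | baabb => abb
  | aaaba => bba => b
  | baaaa => aaa => b
  | bba => b

aaa->b; ba->; bab->aa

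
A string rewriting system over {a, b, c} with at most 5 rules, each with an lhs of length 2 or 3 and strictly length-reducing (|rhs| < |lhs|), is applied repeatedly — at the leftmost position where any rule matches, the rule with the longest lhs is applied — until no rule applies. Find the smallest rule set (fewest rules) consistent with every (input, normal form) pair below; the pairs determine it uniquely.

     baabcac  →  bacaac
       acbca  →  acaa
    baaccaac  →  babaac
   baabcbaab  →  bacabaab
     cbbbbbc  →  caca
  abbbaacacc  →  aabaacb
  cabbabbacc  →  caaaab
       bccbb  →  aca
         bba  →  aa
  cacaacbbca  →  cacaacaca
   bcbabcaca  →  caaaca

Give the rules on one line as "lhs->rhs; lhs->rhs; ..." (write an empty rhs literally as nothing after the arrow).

abc->ca; acc->b; bb->a; bc->a

  | baabcac => bacaac
  | acbca => acaa
  | baaccaac => babaac
  | baabcbaab => bacabaab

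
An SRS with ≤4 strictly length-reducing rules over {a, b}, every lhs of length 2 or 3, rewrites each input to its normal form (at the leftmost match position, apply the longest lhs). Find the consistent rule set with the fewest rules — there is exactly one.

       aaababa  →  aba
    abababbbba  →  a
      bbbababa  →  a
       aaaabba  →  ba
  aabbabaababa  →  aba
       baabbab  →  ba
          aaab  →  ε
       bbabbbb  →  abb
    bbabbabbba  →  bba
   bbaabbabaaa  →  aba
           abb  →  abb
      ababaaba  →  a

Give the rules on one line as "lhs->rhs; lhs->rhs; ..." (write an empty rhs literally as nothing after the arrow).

aa->a; aab->; bab->a; bbb->

  | aaababa => aababa => aba
  | abababbbba => aaabbbba => aabbbba => bbba => a
  | bbbababa => ababa => aaa => aa => a
  | aaaabba => aaabba => aabba => ba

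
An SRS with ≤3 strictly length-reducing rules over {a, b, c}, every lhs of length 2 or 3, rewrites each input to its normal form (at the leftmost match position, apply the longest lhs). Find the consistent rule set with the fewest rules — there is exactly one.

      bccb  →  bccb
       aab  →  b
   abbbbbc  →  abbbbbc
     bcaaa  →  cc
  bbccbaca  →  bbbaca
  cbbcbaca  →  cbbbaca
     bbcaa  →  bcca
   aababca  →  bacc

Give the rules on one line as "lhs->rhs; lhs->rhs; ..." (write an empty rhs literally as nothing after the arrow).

aa->; bca->cc; cba->ba

  | bccb
  | aab => b
  | abbbbbc
  | bcaaa => ccaa => cc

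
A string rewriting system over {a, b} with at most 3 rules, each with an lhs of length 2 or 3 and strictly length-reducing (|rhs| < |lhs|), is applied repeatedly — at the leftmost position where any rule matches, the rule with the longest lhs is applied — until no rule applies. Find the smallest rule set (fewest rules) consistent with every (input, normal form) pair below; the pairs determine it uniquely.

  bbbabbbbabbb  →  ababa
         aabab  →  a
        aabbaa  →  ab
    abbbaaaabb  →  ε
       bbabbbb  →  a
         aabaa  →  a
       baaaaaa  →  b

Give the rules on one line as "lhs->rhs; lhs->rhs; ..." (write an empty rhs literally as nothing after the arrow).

  | bbbabbbbabbb => ababbbbabbb => abaabbabbb => abababbb => ababaab => ababa
  | aabab => aab => a
  | aabbaa => abaa => ab
  | abbbaaaabb => aabaaaabb => aaaaabb => aaabb => abb => aa => ε

aa->; aab->a; bb->a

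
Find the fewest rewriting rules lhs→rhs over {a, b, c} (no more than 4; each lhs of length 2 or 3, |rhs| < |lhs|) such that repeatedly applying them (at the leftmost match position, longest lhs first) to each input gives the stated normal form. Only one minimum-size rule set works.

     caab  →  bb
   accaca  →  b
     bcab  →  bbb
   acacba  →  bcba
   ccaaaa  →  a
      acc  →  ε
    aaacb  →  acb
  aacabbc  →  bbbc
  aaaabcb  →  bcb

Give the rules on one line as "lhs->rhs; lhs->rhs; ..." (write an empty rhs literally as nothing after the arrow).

aa->; ab->b; ca->b; cc->a

  | caab => bab => bb
  | accaca => aaaca => aca => ab => b
  | bcab => bbb
  | acacba => abcba => bcba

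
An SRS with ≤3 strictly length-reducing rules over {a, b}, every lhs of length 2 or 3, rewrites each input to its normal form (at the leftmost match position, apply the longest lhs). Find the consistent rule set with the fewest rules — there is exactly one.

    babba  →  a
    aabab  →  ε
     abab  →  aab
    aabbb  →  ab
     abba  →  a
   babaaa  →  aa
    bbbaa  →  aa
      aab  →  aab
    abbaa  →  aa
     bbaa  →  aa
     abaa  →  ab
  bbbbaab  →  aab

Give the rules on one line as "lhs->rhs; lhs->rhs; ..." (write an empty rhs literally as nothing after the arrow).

aaa->ab; abb->; ba->a

  | babba => abba => a
  | aabab => aaab => abb => ε
  | abab => aab
  | aabbb => ab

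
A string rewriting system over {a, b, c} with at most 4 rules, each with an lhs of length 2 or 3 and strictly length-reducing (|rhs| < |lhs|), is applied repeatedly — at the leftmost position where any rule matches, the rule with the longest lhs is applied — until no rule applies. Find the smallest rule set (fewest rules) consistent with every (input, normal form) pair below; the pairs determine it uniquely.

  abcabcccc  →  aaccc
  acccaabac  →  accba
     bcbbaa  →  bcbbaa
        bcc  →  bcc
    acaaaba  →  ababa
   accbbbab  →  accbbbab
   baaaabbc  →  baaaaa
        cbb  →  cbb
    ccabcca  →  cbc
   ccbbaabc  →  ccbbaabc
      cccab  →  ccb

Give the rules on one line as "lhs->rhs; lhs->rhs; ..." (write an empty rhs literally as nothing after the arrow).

bac->a; bbc->a; ca->; caa->b

  | abcabcccc => abbcccc => aaccc
  | acccaabac => accbbac => accba
  | bcbbaa
  | bcc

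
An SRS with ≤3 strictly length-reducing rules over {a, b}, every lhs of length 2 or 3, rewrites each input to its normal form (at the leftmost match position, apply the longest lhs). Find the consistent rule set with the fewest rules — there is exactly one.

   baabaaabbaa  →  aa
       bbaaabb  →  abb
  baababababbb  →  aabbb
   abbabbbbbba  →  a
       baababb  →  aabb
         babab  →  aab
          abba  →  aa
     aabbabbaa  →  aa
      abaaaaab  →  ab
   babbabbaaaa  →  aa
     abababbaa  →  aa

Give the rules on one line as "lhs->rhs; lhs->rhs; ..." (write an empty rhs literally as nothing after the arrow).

aaa->a; ba->a; baa->a

  | baabaaabbaa => abaaabbaa => aaabbaa => abbaa => aba => aa
  | bbaaabb => baabb => abb
  | baababababbb => ababababbb => aabababbb => aaababbb => ababbb => aabbb
  | abbabbbbbba => ababbbbbba => aabbbbbba => aabbbbba => aabbbba => aabbba => aabba => aaba => aaa => a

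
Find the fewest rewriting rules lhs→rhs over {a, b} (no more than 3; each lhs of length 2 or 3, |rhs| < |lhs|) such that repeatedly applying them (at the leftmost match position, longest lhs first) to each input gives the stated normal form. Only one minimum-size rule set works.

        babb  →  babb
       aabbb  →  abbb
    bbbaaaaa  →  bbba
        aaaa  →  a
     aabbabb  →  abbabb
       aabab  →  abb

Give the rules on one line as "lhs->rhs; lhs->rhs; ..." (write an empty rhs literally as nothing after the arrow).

aa->a; aba->ab

  | babb
  | aabbb => abbb
  | bbbaaaaa => bbbaaaa => bbbaaa => bbbaa => bbba
  | aaaa => aaa => aa => a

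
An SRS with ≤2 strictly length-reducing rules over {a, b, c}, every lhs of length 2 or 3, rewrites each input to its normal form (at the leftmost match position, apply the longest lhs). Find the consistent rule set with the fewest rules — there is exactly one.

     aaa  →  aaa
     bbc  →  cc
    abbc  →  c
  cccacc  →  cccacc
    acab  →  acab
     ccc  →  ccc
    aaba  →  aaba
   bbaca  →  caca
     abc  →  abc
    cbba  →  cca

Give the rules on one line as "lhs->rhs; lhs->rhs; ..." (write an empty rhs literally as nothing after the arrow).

abb->; bb->c

  | aaa
  | bbc => cc
  | abbc => c
  | cccacc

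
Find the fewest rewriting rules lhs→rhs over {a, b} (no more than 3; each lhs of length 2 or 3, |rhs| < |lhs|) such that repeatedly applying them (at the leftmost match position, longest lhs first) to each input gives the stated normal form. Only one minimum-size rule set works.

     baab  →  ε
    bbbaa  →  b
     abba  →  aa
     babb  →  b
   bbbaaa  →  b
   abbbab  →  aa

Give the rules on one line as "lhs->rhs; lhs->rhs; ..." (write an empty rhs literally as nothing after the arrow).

ab->a; ba->b; bb->

  | baab => bab => bb => ε
  | bbbaa => baa => ba => b
  | abba => aba => aa
  | babb => bbb => b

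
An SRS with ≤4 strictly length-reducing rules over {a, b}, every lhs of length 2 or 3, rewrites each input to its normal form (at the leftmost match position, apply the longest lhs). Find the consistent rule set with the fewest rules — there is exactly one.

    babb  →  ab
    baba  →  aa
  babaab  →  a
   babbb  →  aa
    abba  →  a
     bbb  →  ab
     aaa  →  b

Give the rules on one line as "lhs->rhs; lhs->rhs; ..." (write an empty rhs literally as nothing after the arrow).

aaa->b; bab->a; bb->a; bba->

  | babb => ab
  | baba => aa
  | babaab => aaab => bb => a
  | babbb => abb => aa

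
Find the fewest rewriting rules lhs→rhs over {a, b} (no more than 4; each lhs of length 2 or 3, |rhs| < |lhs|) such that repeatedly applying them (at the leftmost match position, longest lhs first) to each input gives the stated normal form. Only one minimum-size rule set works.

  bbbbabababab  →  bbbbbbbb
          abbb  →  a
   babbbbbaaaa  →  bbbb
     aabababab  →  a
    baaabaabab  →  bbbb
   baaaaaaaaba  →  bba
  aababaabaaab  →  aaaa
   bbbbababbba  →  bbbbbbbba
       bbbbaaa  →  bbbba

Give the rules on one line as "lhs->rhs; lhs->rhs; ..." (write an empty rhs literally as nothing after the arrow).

aab->a; aba->b; abb->aa; baa->b

  | bbbbabababab => bbbbbbabab => bbbbbbbb
  | abbb => aab => a
  | babbbbbaaaa => baabbbaaaa => bbbbaaaa => bbbbaa => bbbb
  | aabababab => aababab => aabab => aab => a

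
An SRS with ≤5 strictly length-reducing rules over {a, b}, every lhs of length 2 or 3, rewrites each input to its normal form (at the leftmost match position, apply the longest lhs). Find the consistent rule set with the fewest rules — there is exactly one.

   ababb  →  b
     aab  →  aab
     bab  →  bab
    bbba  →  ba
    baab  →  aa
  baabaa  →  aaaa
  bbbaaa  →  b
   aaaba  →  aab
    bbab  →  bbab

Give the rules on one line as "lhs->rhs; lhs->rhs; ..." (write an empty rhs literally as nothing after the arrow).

  | ababb => bbb => b
  | aab
  | bab
  | bbba => ba

aba->b; abb->aa; baa->ab; bbb->b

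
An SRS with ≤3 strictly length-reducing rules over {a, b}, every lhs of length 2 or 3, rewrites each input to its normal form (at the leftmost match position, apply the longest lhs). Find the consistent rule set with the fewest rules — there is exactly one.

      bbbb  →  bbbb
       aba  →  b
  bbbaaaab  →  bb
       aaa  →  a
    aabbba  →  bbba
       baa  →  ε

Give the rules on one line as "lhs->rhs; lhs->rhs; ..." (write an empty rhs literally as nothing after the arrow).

aa->; aba->b; baa->

  | bbbb
  | aba => b
  | bbbaaaab => bbaab => bb
  | aaa => a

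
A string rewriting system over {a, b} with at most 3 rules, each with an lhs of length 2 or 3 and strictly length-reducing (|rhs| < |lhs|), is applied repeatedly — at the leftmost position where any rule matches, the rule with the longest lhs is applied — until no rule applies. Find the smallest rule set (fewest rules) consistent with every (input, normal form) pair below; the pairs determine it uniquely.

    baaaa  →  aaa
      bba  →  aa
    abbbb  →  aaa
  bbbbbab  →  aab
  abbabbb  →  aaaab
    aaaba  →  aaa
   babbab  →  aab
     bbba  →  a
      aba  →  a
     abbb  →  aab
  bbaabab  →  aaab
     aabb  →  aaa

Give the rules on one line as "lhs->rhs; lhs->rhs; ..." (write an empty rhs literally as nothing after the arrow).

ba->; bb->a

  | baaaa => aaa
  | bba => aa
  | abbbb => aabb => aaa
  | bbbbbab => abbbab => aabab => aab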